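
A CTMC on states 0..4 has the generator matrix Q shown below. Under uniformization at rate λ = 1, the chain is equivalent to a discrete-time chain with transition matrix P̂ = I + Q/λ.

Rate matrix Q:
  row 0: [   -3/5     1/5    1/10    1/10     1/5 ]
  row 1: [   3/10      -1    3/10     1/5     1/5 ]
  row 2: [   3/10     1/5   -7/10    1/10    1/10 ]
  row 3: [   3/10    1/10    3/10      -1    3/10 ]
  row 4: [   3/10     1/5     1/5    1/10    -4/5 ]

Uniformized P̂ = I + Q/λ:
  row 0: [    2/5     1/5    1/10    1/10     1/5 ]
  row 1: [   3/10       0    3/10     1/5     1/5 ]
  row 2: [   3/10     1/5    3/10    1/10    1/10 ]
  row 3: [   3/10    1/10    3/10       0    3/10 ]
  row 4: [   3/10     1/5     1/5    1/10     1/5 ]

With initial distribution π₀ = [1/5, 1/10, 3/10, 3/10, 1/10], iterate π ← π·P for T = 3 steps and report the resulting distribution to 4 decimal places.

π = [0.3332, 0.1569, 0.2153, 0.1055, 0.1891]

t=0: π = [0.2000, 0.1000, 0.3000, 0.3000, 0.1000]
t=1: π = [0.3200, 0.1500, 0.2500, 0.0800, 0.2000]
t=2: π = [0.3320, 0.1620, 0.2160, 0.1070, 0.1830]
t=3: π = [0.3332, 0.1569, 0.2153, 0.1055, 0.1891]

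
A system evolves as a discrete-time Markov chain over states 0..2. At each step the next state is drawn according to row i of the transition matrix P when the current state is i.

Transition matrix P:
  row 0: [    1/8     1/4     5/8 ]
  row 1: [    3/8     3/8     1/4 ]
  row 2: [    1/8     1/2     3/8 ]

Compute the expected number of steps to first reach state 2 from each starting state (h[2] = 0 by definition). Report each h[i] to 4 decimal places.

First-step conditioning: h[2] = 0; for i ≠ 2, h[i] = 1 + Σ_k P[i][k]·h[k].
  h[0] = 1 + 1/8·h[0] + 1/4·h[1]
  h[1] = 1 + 3/8·h[0] + 3/8·h[1]
Solving the 2×2 linear system over states ≠ 2 gives exactly h = [56/29, 80/29, 0] (h[2] = 0 is the target).

h = [1.9310, 2.7586, 0.0000]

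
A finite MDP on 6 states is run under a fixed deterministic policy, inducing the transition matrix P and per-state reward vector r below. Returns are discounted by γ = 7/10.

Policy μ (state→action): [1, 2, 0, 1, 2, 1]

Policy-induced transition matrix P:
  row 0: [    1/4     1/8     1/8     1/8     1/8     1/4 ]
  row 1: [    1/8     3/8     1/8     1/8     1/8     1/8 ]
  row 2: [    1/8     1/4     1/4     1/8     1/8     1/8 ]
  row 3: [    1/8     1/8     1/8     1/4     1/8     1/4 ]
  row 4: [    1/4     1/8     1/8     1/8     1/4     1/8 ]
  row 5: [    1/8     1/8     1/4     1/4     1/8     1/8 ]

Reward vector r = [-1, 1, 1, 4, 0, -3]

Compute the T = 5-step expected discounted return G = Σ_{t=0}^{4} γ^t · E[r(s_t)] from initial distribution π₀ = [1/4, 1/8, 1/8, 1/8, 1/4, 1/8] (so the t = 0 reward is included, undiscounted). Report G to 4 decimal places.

t=0: π = [0.2500, 0.1250, 0.1250, 0.1250, 0.2500, 0.1250], E[r] = 0.1250, γ^t·E[r] = 0.125000, running G = 0.125000
t=1: π = [0.1875, 0.1719, 0.1563, 0.1563, 0.1563, 0.1719], E[r] = 0.2500, γ^t·E[r] = 0.175000, running G = 0.300000
t=2: π = [0.1680, 0.1875, 0.1660, 0.1660, 0.1445, 0.1680], E[r] = 0.3457, γ^t·E[r] = 0.169395, running G = 0.469395
t=3: π = [0.1641, 0.1926, 0.1667, 0.1667, 0.1431, 0.1667], E[r] = 0.3621, γ^t·E[r] = 0.124187, running G = 0.593581
t=4: π = [0.1634, 0.1940, 0.1667, 0.1667, 0.1429, 0.1664], E[r] = 0.3650, γ^t·E[r] = 0.087634, running G = 0.681215

G = 0.6812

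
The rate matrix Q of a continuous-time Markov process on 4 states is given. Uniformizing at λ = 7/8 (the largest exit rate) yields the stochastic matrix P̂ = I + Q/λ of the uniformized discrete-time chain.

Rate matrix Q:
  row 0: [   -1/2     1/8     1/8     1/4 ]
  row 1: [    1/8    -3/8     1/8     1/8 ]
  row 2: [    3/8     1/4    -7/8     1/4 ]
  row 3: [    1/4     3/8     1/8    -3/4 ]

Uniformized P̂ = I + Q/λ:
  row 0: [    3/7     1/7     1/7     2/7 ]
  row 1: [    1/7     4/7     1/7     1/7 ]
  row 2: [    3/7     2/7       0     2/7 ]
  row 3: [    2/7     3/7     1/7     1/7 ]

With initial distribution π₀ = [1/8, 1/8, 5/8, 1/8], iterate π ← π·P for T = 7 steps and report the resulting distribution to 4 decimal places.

π = [0.2905, 0.3822, 0.1250, 0.2022]

t=0: π = [0.1250, 0.1250, 0.6250, 0.1250]
t=1: π = [0.3750, 0.3214, 0.0536, 0.2500]
t=2: π = [0.3010, 0.3597, 0.1352, 0.2041]
t=3: π = [0.2966, 0.3746, 0.1235, 0.2052]
t=4: π = [0.2922, 0.3797, 0.1252, 0.2029]
t=5: π = [0.2911, 0.3814, 0.1250, 0.2025]
t=6: π = [0.2907, 0.3820, 0.1250, 0.2023]
t=7: π = [0.2905, 0.3822, 0.1250, 0.2022]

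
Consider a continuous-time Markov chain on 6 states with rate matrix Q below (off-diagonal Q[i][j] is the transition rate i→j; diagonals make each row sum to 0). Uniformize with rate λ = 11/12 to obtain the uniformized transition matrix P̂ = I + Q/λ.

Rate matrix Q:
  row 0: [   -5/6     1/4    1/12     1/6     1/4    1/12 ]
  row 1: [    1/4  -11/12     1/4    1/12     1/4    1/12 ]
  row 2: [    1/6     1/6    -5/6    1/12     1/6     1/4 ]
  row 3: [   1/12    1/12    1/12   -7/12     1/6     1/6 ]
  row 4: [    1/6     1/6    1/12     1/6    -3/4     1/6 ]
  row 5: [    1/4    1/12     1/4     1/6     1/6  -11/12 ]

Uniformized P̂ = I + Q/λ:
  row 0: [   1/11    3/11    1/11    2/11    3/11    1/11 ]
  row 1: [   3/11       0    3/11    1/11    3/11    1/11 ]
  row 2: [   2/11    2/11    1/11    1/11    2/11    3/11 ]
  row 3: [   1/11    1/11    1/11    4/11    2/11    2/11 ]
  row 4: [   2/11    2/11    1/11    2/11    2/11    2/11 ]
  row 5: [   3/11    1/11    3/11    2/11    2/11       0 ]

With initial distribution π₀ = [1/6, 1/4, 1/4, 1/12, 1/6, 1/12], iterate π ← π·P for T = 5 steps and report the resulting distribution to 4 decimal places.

t=0: π = [0.1667, 0.2500, 0.2500, 0.0833, 0.1667, 0.0833]
t=1: π = [0.1894, 0.1364, 0.1515, 0.1515, 0.2197, 0.1515]
t=2: π = [0.1770, 0.1467, 0.1433, 0.1832, 0.2114, 0.1384]
t=3: π = [0.1750, 0.1420, 0.1427, 0.1888, 0.2112, 0.1402]
t=4: π = [0.1744, 0.1420, 0.1422, 0.1903, 0.2106, 0.1405]
t=5: π = [0.1743, 0.1418, 0.1423, 0.1906, 0.2106, 0.1404]

π = [0.1743, 0.1418, 0.1423, 0.1906, 0.2106, 0.1404]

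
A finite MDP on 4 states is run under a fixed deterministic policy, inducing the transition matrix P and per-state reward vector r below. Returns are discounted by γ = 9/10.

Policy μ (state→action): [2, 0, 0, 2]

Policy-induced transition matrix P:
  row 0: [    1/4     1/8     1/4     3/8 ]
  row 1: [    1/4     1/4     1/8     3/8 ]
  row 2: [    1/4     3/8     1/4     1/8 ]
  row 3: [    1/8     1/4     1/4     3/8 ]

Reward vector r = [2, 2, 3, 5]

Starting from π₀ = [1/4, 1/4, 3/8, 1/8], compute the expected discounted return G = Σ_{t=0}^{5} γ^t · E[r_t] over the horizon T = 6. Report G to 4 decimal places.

t=0: π = [0.2500, 0.2500, 0.3750, 0.1250], E[r] = 2.7500, γ^t·E[r] = 2.750000, running G = 2.750000
t=1: π = [0.2344, 0.2656, 0.2188, 0.2813], E[r] = 3.0625, γ^t·E[r] = 2.756250, running G = 5.506250
t=2: π = [0.2148, 0.2480, 0.2168, 0.3203], E[r] = 3.1777, γ^t·E[r] = 2.573965, running G = 8.080215
t=3: π = [0.2100, 0.2502, 0.2190, 0.3208], E[r] = 3.1814, γ^t·E[r] = 2.319238, running G = 10.399453
t=4: π = [0.2099, 0.2511, 0.2187, 0.3203], E[r] = 3.1795, γ^t·E[r] = 2.086053, running G = 12.485506
t=5: π = [0.2100, 0.2511, 0.2186, 0.3203], E[r] = 3.1796, γ^t·E[r] = 1.877504, running G = 14.363010

G = 14.3630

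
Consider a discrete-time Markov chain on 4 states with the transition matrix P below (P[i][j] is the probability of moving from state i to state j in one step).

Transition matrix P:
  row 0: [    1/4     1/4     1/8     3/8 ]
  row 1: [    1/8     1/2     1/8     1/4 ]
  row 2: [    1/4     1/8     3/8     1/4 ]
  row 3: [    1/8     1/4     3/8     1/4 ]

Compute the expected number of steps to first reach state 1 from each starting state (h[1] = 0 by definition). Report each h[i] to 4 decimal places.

h = [4.6186, 0.0000, 5.3608, 4.7835]

First-step conditioning: h[1] = 0; for i ≠ 1, h[i] = 1 + Σ_k P[i][k]·h[k].
  h[0] = 1 + 1/4·h[0] + 1/8·h[2] + 3/8·h[3]
  h[2] = 1 + 1/4·h[0] + 3/8·h[2] + 1/4·h[3]
  h[3] = 1 + 1/8·h[0] + 3/8·h[2] + 1/4·h[3]
Solving the 3×3 linear system over states ≠ 1 gives exactly h = [448/97, 0, 520/97, 464/97] (h[1] = 0 is the target).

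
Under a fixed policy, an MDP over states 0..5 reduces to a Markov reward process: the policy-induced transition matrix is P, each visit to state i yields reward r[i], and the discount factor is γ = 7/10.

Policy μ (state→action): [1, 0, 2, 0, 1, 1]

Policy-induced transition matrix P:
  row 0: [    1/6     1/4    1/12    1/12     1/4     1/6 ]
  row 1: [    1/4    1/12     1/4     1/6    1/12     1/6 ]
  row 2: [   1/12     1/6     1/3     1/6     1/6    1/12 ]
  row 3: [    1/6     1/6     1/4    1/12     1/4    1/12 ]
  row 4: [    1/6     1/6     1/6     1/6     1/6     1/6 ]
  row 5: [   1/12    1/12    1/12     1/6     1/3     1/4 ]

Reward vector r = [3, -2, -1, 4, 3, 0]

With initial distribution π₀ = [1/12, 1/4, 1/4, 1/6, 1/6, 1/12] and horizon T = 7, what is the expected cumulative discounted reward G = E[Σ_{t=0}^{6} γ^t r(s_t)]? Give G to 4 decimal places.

G = 2.9392

t=0: π = [0.0833, 0.2500, 0.2500, 0.1667, 0.1667, 0.0833], E[r] = 0.6667, γ^t·E[r] = 0.666667, running G = 0.666667
t=1: π = [0.1597, 0.1458, 0.2292, 0.1458, 0.1806, 0.1389], E[r] = 1.0833, γ^t·E[r] = 0.758333, running G = 1.425000
t=2: π = [0.1481, 0.1563, 0.2043, 0.1412, 0.2031, 0.1470], E[r] = 1.1019, γ^t·E[r] = 0.539907, running G = 1.964907
t=3: π = [0.1504, 0.1537, 0.2009, 0.1426, 0.2023, 0.1501], E[r] = 1.1198, γ^t·E[r] = 0.384105, running G = 2.349012
t=4: π = [0.1502, 0.1539, 0.1998, 0.1423, 0.2033, 0.1506], E[r] = 1.1220, γ^t·E[r] = 0.269393, running G = 2.618405
t=5: π = [0.1503, 0.1538, 0.1996, 0.1423, 0.2033, 0.1507], E[r] = 1.1228, γ^t·E[r] = 0.188704, running G = 2.807110
t=6: π = [0.1503, 0.1538, 0.1995, 0.1423, 0.2033, 0.1507], E[r] = 1.1229, γ^t·E[r] = 0.132110, running G = 2.939220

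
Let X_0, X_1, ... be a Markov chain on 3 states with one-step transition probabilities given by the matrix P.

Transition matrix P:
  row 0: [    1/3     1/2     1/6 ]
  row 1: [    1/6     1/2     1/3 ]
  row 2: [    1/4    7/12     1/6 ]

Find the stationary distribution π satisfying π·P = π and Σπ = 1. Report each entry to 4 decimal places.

Balance equations π_j = Σ_i π_i·P[i][j]:
  π_0 = 1/3·π_0 + 1/6·π_1 + 1/4·π_2
  π_1 = 1/2·π_0 + 1/2·π_1 + 7/12·π_2
  normalize: π_0 + π_1 + π_2 = 1
Solving the linear system gives exactly π = [16/71, 37/71, 18/71].

π = [0.2254, 0.5211, 0.2535]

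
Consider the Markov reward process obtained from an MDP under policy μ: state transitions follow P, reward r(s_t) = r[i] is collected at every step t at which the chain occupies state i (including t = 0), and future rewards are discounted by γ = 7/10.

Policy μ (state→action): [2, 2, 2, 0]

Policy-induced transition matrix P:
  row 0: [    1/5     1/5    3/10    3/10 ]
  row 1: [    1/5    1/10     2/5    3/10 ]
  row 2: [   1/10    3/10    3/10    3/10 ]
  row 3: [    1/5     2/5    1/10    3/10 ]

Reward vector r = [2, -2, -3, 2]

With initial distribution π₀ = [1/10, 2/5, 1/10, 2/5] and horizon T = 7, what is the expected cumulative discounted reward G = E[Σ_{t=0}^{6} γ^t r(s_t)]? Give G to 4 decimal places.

t=0: π = [0.1000, 0.4000, 0.1000, 0.4000], E[r] = -0.1000, γ^t·E[r] = -0.100000, running G = -0.100000
t=1: π = [0.1900, 0.2500, 0.2600, 0.3000], E[r] = -0.3000, γ^t·E[r] = -0.210000, running G = -0.310000
t=2: π = [0.1740, 0.2610, 0.2650, 0.3000], E[r] = -0.3690, γ^t·E[r] = -0.180810, running G = -0.490810
t=3: π = [0.1735, 0.2604, 0.2661, 0.3000], E[r] = -0.3721, γ^t·E[r] = -0.127630, running G = -0.618440
t=4: π = [0.1734, 0.2606, 0.2660, 0.3000], E[r] = -0.3725, γ^t·E[r] = -0.089432, running G = -0.707873
t=5: π = [0.1734, 0.2605, 0.2661, 0.3000], E[r] = -0.3725, γ^t·E[r] = -0.062602, running G = -0.770474
t=6: π = [0.1734, 0.2606, 0.2661, 0.3000], E[r] = -0.3725, γ^t·E[r] = -0.043822, running G = -0.814296

G = -0.8143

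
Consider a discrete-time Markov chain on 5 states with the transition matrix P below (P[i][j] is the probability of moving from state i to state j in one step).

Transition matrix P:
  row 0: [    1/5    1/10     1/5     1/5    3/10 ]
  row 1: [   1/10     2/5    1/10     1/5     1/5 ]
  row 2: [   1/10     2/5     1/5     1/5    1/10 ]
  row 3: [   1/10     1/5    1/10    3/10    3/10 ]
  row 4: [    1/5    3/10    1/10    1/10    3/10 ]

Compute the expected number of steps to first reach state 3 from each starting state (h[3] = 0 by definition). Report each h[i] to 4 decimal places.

First-step conditioning: h[3] = 0; for i ≠ 3, h[i] = 1 + Σ_k P[i][k]·h[k].
  h[0] = 1 + 1/5·h[0] + 1/10·h[1] + 1/5·h[2] + 3/10·h[4]
  h[1] = 1 + 1/10·h[0] + 2/5·h[1] + 1/10·h[2] + 1/5·h[4]
  h[2] = 1 + 1/10·h[0] + 2/5·h[1] + 1/5·h[2] + 1/10·h[4]
  h[4] = 1 + 1/5·h[0] + 3/10·h[1] + 1/10·h[2] + 3/10·h[4]
Solving the 4×4 linear system over states ≠ 3 gives exactly h = [2430/427, 1030/183, 7120/1281, 0, 8020/1281] (h[3] = 0 is the target).

h = [5.6909, 5.6284, 5.5582, 0.0000, 6.2607]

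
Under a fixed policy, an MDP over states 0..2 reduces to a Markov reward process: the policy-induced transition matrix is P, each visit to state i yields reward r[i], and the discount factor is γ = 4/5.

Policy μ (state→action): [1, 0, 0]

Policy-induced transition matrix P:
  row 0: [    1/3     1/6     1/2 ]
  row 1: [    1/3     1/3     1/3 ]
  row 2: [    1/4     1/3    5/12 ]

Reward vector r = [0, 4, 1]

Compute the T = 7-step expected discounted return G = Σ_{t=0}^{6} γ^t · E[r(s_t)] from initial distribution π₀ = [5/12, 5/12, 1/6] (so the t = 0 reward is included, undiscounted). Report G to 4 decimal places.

t=0: π = [0.4167, 0.4167, 0.1667], E[r] = 1.8333, γ^t·E[r] = 1.833333, running G = 1.833333
t=1: π = [0.3194, 0.2639, 0.4167], E[r] = 1.4722, γ^t·E[r] = 1.177778, running G = 3.011111
t=2: π = [0.2986, 0.2801, 0.4213], E[r] = 1.5417, γ^t·E[r] = 0.986667, running G = 3.997778
t=3: π = [0.2982, 0.2836, 0.4182], E[r] = 1.5525, γ^t·E[r] = 0.794864, running G = 4.792642
t=4: π = [0.2985, 0.2836, 0.4179], E[r] = 1.5524, γ^t·E[r] = 0.635865, running G = 5.428507
t=5: π = [0.2985, 0.2836, 0.4179], E[r] = 1.5522, γ^t·E[r] = 0.508641, running G = 5.937148
t=6: π = [0.2985, 0.2836, 0.4179], E[r] = 1.5522, γ^t·E[r] = 0.406910, running G = 6.344058

G = 6.3441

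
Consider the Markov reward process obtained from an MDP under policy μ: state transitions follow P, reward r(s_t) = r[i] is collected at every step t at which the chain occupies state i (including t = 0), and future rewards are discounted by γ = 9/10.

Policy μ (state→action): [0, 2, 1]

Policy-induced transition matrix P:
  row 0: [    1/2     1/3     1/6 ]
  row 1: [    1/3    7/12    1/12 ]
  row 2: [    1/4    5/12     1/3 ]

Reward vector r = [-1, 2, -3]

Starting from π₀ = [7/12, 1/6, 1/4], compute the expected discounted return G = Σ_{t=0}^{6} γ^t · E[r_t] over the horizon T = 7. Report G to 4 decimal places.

G = -0.9888

t=0: π = [0.5833, 0.1667, 0.2500], E[r] = -1.0000, γ^t·E[r] = -1.000000, running G = -1.000000
t=1: π = [0.4097, 0.3958, 0.1944], E[r] = -0.2014, γ^t·E[r] = -0.181250, running G = -1.181250
t=2: π = [0.3854, 0.4485, 0.1661], E[r] = 0.0133, γ^t·E[r] = 0.010781, running G = -1.170469
t=3: π = [0.3837, 0.4593, 0.1570], E[r] = 0.0639, γ^t·E[r] = 0.046617, running G = -1.123852
t=4: π = [0.3842, 0.4612, 0.1546], E[r] = 0.0746, γ^t·E[r] = 0.048951, running G = -1.074901
t=5: π = [0.3845, 0.4615, 0.1540], E[r] = 0.0766, γ^t·E[r] = 0.045225, running G = -1.029676
t=6: π = [0.3846, 0.4615, 0.1539], E[r] = 0.0769, γ^t·E[r] = 0.040866, running G = -0.988810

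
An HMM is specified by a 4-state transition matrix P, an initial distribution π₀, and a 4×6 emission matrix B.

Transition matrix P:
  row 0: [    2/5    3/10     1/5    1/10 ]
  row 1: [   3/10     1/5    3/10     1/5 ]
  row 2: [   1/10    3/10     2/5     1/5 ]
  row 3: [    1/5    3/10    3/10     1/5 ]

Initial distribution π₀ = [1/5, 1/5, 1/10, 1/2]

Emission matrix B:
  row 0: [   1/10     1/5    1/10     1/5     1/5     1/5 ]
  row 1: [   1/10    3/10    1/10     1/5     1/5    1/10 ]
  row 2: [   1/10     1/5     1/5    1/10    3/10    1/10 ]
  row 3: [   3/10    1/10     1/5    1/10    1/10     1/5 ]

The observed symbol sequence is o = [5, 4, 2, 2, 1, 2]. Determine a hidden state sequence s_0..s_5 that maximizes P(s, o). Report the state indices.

path = [3, 2, 2, 2, 2, 2]

t=0: δ = [4.000e-02, 2.000e-02, 1.000e-02, 1.000e-01]  (obs o_0=5)
t=1: δ = [4.000e-03, 6.000e-03, 9.000e-03, 2.000e-03]  ψ = [3, 3, 3, 3]  (obs o_1=4)
t=2: δ = [1.800e-04, 2.700e-04, 7.200e-04, 3.600e-04]  ψ = [1, 2, 2, 2]  (obs o_2=2)
t=3: δ = [8.100e-06, 2.160e-05, 5.760e-05, 2.880e-05]  ψ = [1, 2, 2, 2]  (obs o_3=2)
t=4: δ = [1.296e-06, 5.184e-06, 4.608e-06, 1.152e-06]  ψ = [1, 2, 2, 2]  (obs o_4=1)
t=5: δ = [1.555e-07, 1.382e-07, 3.686e-07, 2.074e-07]  ψ = [1, 2, 2, 1]  (obs o_5=2)
backtrack: best end state = 2; path = [3, 2, 2, 2, 2, 2]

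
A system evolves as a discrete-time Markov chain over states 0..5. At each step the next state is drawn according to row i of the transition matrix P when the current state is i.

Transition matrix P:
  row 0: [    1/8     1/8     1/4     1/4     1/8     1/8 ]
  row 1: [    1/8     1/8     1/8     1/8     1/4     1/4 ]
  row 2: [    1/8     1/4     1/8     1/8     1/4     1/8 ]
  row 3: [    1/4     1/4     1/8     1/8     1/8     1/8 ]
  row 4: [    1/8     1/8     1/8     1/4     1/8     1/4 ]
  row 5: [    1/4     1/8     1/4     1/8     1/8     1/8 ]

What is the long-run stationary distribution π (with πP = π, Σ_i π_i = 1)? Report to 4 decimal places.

Balance equations π_j = Σ_i π_i·P[i][j]:
  π_0 = 1/8·π_0 + 1/8·π_1 + 1/8·π_2 + 1/4·π_3 + 1/8·π_4 + 1/4·π_5
  π_1 = 1/8·π_0 + 1/8·π_1 + 1/4·π_2 + 1/4·π_3 + 1/8·π_4 + 1/8·π_5
  π_2 = 1/4·π_0 + 1/8·π_1 + 1/8·π_2 + 1/8·π_3 + 1/8·π_4 + 1/4·π_5
  π_3 = 1/4·π_0 + 1/8·π_1 + 1/8·π_2 + 1/8·π_3 + 1/4·π_4 + 1/8·π_5
  π_4 = 1/8·π_0 + 1/4·π_1 + 1/4·π_2 + 1/8·π_3 + 1/8·π_4 + 1/8·π_5
  normalize: π_0 + π_1 + π_2 + π_3 + π_4 + π_5 = 1
Solving the linear system gives exactly π = [1/6, 1/6, 1/6, 1/6, 1/6, 1/6].

π = [0.1667, 0.1667, 0.1667, 0.1667, 0.1667, 0.1667]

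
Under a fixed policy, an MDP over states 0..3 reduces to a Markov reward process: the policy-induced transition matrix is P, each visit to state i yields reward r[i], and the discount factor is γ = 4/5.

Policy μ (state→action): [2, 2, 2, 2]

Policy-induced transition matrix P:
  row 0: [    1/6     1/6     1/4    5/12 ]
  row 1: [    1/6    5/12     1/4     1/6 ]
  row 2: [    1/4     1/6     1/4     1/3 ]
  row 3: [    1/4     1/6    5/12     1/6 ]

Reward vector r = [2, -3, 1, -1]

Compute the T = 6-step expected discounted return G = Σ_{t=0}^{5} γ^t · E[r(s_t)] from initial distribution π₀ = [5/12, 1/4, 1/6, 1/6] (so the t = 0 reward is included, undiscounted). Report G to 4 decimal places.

t=0: π = [0.4167, 0.2500, 0.1667, 0.1667], E[r] = 0.0833, γ^t·E[r] = 0.083333, running G = 0.083333
t=1: π = [0.1944, 0.2292, 0.2778, 0.2986], E[r] = -0.3194, γ^t·E[r] = -0.255556, running G = -0.172222
t=2: π = [0.2147, 0.2240, 0.2998, 0.2616], E[r] = -0.2043, γ^t·E[r] = -0.130741, running G = -0.302963
t=3: π = [0.2134, 0.2227, 0.2936, 0.2703], E[r] = -0.2178, γ^t·E[r] = -0.111506, running G = -0.414469
t=4: π = [0.2137, 0.2223, 0.2951, 0.2690], E[r] = -0.2136, γ^t·E[r] = -0.087485, running G = -0.501954
t=5: π = [0.2137, 0.2222, 0.2948, 0.2693], E[r] = -0.2138, γ^t·E[r] = -0.070072, running G = -0.572026

G = -0.5720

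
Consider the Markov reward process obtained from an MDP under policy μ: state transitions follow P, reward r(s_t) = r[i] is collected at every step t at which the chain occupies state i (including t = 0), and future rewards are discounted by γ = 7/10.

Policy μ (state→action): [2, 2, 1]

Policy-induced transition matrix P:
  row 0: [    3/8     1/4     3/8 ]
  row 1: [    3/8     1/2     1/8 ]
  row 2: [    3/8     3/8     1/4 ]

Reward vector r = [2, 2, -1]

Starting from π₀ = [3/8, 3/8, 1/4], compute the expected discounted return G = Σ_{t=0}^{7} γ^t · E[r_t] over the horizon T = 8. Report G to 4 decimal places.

G = 3.9265

t=0: π = [0.3750, 0.3750, 0.2500], E[r] = 1.2500, γ^t·E[r] = 1.250000, running G = 1.250000
t=1: π = [0.3750, 0.3750, 0.2500], E[r] = 1.2500, γ^t·E[r] = 0.875000, running G = 2.125000
t=2: π = [0.3750, 0.3750, 0.2500], E[r] = 1.2500, γ^t·E[r] = 0.612500, running G = 2.737500
t=3: π = [0.3750, 0.3750, 0.2500], E[r] = 1.2500, γ^t·E[r] = 0.428750, running G = 3.166250
t=4: π = [0.3750, 0.3750, 0.2500], E[r] = 1.2500, γ^t·E[r] = 0.300125, running G = 3.466375
t=5: π = [0.3750, 0.3750, 0.2500], E[r] = 1.2500, γ^t·E[r] = 0.210088, running G = 3.676463
t=6: π = [0.3750, 0.3750, 0.2500], E[r] = 1.2500, γ^t·E[r] = 0.147061, running G = 3.823524
t=7: π = [0.3750, 0.3750, 0.2500], E[r] = 1.2500, γ^t·E[r] = 0.102943, running G = 3.926467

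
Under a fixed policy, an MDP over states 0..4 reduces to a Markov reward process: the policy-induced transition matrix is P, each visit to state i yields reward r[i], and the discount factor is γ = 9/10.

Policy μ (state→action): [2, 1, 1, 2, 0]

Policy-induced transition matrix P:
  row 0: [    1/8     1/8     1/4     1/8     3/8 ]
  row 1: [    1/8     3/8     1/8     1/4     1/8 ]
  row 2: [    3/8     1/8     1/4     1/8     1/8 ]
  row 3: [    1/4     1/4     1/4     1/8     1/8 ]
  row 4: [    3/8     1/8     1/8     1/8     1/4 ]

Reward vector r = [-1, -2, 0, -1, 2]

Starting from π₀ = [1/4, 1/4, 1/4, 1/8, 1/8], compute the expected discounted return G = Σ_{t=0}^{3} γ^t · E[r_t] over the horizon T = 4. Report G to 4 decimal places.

t=0: π = [0.2500, 0.2500, 0.2500, 0.1250, 0.1250], E[r] = -0.6250, γ^t·E[r] = -0.625000, running G = -0.625000
t=1: π = [0.2344, 0.2031, 0.2031, 0.1563, 0.2031], E[r] = -0.3906, γ^t·E[r] = -0.351563, running G = -0.976563
t=2: π = [0.2461, 0.1953, 0.1992, 0.1504, 0.2090], E[r] = -0.3691, γ^t·E[r] = -0.299004, running G = -1.275566
t=3: π = [0.2458, 0.1926, 0.1995, 0.1494, 0.2126], E[r] = -0.3552, γ^t·E[r] = -0.258959, running G = -1.534525

G = -1.5345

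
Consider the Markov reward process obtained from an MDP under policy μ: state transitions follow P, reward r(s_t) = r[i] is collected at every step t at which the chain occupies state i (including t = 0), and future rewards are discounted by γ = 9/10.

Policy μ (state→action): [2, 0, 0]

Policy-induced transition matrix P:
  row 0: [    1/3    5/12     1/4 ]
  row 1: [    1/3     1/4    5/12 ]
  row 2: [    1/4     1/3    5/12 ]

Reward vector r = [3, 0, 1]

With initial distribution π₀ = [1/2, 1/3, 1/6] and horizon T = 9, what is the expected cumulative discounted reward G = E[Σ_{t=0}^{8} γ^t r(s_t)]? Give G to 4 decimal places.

t=0: π = [0.5000, 0.3333, 0.1667], E[r] = 1.6667, γ^t·E[r] = 1.666667, running G = 1.666667
t=1: π = [0.3194, 0.3472, 0.3333], E[r] = 1.2917, γ^t·E[r] = 1.162500, running G = 2.829167
t=2: π = [0.3056, 0.3310, 0.3634], E[r] = 1.2801, γ^t·E[r] = 1.036875, running G = 3.866042
t=3: π = [0.3030, 0.3312, 0.3657], E[r] = 1.2749, γ^t·E[r] = 0.929391, running G = 4.795432
t=4: π = [0.3029, 0.3310, 0.3662], E[r] = 1.2747, γ^t·E[r] = 0.836346, running G = 5.631778
t=5: π = [0.3028, 0.3310, 0.3662], E[r] = 1.2747, γ^t·E[r] = 0.752669, running G = 6.384447
t=6: π = [0.3028, 0.3310, 0.3662], E[r] = 1.2746, γ^t·E[r] = 0.677401, running G = 7.061848
t=7: π = [0.3028, 0.3310, 0.3662], E[r] = 1.2746, γ^t·E[r] = 0.609660, running G = 7.671508
t=8: π = [0.3028, 0.3310, 0.3662], E[r] = 1.2746, γ^t·E[r] = 0.548694, running G = 8.220202

G = 8.2202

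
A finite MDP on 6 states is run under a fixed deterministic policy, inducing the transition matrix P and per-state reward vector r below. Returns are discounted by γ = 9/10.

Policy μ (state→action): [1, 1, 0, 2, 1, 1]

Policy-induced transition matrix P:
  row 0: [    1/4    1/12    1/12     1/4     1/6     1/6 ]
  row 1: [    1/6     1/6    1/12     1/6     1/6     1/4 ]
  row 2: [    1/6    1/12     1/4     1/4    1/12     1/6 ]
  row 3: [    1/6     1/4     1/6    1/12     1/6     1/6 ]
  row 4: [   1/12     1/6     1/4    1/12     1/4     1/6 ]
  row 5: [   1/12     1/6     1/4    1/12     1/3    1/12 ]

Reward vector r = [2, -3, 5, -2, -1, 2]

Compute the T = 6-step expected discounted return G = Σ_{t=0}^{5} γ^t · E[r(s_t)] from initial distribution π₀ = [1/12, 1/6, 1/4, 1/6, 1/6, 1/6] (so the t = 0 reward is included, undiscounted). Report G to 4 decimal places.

t=0: π = [0.0833, 0.1667, 0.2500, 0.1667, 0.1667, 0.1667], E[r] = 0.7500, γ^t·E[r] = 0.750000, running G = 0.750000
t=1: π = [0.1458, 0.1528, 0.1944, 0.1528, 0.1875, 0.1667], E[r] = 0.6458, γ^t·E[r] = 0.581250, running G = 1.331250
t=2: π = [0.1493, 0.1510, 0.1875, 0.1528, 0.1939, 0.1655], E[r] = 0.6146, γ^t·E[r] = 0.497813, running G = 1.829063
t=3: π = [0.1492, 0.1513, 0.1872, 0.1521, 0.1948, 0.1655], E[r] = 0.6124, γ^t·E[r] = 0.446449, running G = 2.275512
t=4: π = [0.1491, 0.1513, 0.1872, 0.1520, 0.1949, 0.1655], E[r] = 0.6126, γ^t·E[r] = 0.401899, running G = 2.677411
t=5: π = [0.1491, 0.1513, 0.1873, 0.1520, 0.1949, 0.1655], E[r] = 0.6126, γ^t·E[r] = 0.361756, running G = 3.039167

G = 3.0392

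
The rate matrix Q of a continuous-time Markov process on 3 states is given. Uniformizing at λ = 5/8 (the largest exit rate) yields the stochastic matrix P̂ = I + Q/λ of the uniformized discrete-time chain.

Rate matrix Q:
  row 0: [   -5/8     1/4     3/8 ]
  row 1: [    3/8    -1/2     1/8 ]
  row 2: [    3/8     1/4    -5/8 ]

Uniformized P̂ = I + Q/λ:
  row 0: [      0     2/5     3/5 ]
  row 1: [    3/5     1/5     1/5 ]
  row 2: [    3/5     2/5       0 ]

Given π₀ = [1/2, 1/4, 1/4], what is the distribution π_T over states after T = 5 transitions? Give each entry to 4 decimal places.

t=0: π = [0.5000, 0.2500, 0.2500]
t=1: π = [0.3000, 0.3500, 0.3500]
t=2: π = [0.4200, 0.3300, 0.2500]
t=3: π = [0.3480, 0.3340, 0.3180]
t=4: π = [0.3912, 0.3332, 0.2756]
t=5: π = [0.3653, 0.3334, 0.3014]

π = [0.3653, 0.3334, 0.3014]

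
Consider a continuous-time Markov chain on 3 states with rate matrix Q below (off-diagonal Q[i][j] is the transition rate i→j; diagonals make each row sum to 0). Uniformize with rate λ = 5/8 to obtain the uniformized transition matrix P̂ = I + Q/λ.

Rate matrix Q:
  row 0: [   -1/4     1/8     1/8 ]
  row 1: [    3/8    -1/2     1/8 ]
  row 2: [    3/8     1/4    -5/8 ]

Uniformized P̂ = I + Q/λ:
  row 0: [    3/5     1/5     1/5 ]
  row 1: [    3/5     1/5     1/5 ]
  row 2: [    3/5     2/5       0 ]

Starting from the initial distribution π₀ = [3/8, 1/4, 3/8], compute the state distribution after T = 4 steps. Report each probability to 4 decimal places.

π = [0.6000, 0.2330, 0.1670]

t=0: π = [0.3750, 0.2500, 0.3750]
t=1: π = [0.6000, 0.2750, 0.1250]
t=2: π = [0.6000, 0.2250, 0.1750]
t=3: π = [0.6000, 0.2350, 0.1650]
t=4: π = [0.6000, 0.2330, 0.1670]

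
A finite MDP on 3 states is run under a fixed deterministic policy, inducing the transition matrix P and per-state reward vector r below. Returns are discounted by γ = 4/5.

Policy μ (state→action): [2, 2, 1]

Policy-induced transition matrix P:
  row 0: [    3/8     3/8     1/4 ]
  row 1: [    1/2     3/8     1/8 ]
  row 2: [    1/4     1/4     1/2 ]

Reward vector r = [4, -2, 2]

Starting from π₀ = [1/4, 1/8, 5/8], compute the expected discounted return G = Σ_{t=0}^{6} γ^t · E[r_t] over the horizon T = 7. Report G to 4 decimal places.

t=0: π = [0.2500, 0.1250, 0.6250], E[r] = 2.0000, γ^t·E[r] = 2.000000, running G = 2.000000
t=1: π = [0.3125, 0.2969, 0.3906], E[r] = 1.4375, γ^t·E[r] = 1.150000, running G = 3.150000
t=2: π = [0.3633, 0.3262, 0.3105], E[r] = 1.4219, γ^t·E[r] = 0.910000, running G = 4.060000
t=3: π = [0.3770, 0.3362, 0.2869], E[r] = 1.4092, γ^t·E[r] = 0.721500, running G = 4.781500
t=4: π = [0.3812, 0.3391, 0.2797], E[r] = 1.4058, γ^t·E[r] = 0.575800, running G = 5.357300
t=5: π = [0.3824, 0.3400, 0.2775], E[r] = 1.4047, γ^t·E[r] = 0.460295, running G = 5.817595
t=6: π = [0.3828, 0.3403, 0.2769], E[r] = 1.4044, γ^t·E[r] = 0.368153, running G = 6.185748

G = 6.1857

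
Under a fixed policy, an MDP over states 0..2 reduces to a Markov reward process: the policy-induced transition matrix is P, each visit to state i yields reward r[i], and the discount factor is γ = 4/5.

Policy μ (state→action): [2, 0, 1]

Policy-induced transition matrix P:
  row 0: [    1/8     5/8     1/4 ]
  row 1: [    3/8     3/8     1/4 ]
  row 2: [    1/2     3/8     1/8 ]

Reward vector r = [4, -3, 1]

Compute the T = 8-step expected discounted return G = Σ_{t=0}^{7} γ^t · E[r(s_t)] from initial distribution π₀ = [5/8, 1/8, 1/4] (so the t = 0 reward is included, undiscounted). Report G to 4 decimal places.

t=0: π = [0.6250, 0.1250, 0.2500], E[r] = 2.3750, γ^t·E[r] = 2.375000, running G = 2.375000
t=1: π = [0.2500, 0.5313, 0.2188], E[r] = -0.3750, γ^t·E[r] = -0.300000, running G = 2.075000
t=2: π = [0.3398, 0.4375, 0.2227], E[r] = 0.2695, γ^t·E[r] = 0.172500, running G = 2.247500
t=3: π = [0.3179, 0.4600, 0.2222], E[r] = 0.1138, γ^t·E[r] = 0.058250, running G = 2.305750
t=4: π = [0.3233, 0.4545, 0.2222], E[r] = 0.1520, γ^t·E[r] = 0.062275, running G = 2.368025
t=5: π = [0.3220, 0.4558, 0.2222], E[r] = 0.1426, γ^t·E[r] = 0.046713, running G = 2.414738
t=6: π = [0.3223, 0.4555, 0.2222], E[r] = 0.1449, γ^t·E[r] = 0.037989, running G = 2.452726
t=7: π = [0.3222, 0.4556, 0.2222], E[r] = 0.1443, γ^t·E[r] = 0.030268, running G = 2.482994

G = 2.4830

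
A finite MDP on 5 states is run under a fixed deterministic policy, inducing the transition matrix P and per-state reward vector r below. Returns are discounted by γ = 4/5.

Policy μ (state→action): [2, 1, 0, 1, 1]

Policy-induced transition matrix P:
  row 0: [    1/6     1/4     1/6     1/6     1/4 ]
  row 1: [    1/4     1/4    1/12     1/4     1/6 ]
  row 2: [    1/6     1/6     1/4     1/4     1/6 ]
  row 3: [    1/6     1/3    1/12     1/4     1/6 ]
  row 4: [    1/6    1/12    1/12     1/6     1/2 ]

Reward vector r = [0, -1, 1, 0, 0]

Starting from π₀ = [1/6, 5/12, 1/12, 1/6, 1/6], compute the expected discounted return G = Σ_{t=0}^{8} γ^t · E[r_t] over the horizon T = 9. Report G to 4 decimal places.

t=0: π = [0.1667, 0.4167, 0.0833, 0.1667, 0.1667], E[r] = -0.3333, γ^t·E[r] = -0.333333, running G = -0.333333
t=1: π = [0.2014, 0.2292, 0.1111, 0.2222, 0.2361], E[r] = -0.1181, γ^t·E[r] = -0.094444, running G = -0.427778
t=2: π = [0.1858, 0.2199, 0.1186, 0.2135, 0.2622], E[r] = -0.1013, γ^t·E[r] = -0.064815, running G = -0.492593
t=3: π = [0.1850, 0.2142, 0.1186, 0.2127, 0.2695], E[r] = -0.0956, γ^t·E[r] = -0.048963, running G = -0.541556
t=4: π = [0.1845, 0.2129, 0.1185, 0.2121, 0.2719], E[r] = -0.0944, γ^t·E[r] = -0.038668, running G = -0.580224
t=5: π = [0.1844, 0.2125, 0.1185, 0.2120, 0.2727], E[r] = -0.0940, γ^t·E[r] = -0.030808, running G = -0.611032
t=6: π = [0.1844, 0.2123, 0.1184, 0.2119, 0.2729], E[r] = -0.0939, γ^t·E[r] = -0.024615, running G = -0.635647
t=7: π = [0.1844, 0.2123, 0.1184, 0.2119, 0.2730], E[r] = -0.0939, γ^t·E[r] = -0.019684, running G = -0.655331
t=8: π = [0.1844, 0.2123, 0.1184, 0.2119, 0.2730], E[r] = -0.0938, γ^t·E[r] = -0.015745, running G = -0.671076

G = -0.6711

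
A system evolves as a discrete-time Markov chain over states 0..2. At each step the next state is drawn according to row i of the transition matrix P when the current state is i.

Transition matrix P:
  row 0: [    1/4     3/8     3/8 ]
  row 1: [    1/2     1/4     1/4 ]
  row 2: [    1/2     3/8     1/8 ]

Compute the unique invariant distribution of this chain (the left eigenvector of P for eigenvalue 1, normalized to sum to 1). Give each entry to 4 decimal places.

Balance equations π_j = Σ_i π_i·P[i][j]:
  π_0 = 1/4·π_0 + 1/2·π_1 + 1/2·π_2
  π_1 = 3/8·π_0 + 1/4·π_1 + 3/8·π_2
  normalize: π_0 + π_1 + π_2 = 1
Solving the linear system gives exactly π = [2/5, 1/3, 4/15].

π = [0.4000, 0.3333, 0.2667]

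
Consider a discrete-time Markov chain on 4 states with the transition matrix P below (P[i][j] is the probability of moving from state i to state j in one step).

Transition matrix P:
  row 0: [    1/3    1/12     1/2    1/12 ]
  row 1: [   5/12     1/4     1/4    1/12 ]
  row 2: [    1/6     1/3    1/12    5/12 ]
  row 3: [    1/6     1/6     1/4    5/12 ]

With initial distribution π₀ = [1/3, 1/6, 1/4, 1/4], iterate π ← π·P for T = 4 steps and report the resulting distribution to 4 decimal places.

π = [0.2621, 0.2071, 0.2705, 0.2602]

t=0: π = [0.3333, 0.1667, 0.2500, 0.2500]
t=1: π = [0.2639, 0.1944, 0.2917, 0.2500]
t=2: π = [0.2593, 0.2095, 0.2674, 0.2639]
t=3: π = [0.2622, 0.2071, 0.2703, 0.2604]
t=4: π = [0.2621, 0.2071, 0.2705, 0.2602]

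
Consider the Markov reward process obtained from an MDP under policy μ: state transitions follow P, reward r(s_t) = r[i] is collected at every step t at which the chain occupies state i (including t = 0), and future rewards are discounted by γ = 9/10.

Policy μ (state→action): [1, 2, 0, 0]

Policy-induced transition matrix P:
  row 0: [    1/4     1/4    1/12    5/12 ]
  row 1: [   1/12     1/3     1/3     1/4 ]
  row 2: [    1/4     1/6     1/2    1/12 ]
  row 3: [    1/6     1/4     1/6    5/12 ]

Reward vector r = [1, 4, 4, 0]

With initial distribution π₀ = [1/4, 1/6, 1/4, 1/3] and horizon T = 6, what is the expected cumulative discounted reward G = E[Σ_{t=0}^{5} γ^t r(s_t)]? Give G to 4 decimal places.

t=0: π = [0.2500, 0.1667, 0.2500, 0.3333], E[r] = 1.9167, γ^t·E[r] = 1.916667, running G = 1.916667
t=1: π = [0.1944, 0.2431, 0.2569, 0.3056], E[r] = 2.1944, γ^t·E[r] = 1.975000, running G = 3.891667
t=2: π = [0.1840, 0.2488, 0.2766, 0.2905], E[r] = 2.2859, γ^t·E[r] = 1.851563, running G = 5.743229
t=3: π = [0.1843, 0.2477, 0.2850, 0.2830], E[r] = 2.3151, γ^t·E[r] = 1.687711, running G = 7.430940
t=4: π = [0.1851, 0.2469, 0.2876, 0.2804], E[r] = 2.3231, γ^t·E[r] = 1.524161, running G = 8.955101
t=5: π = [0.1855, 0.2466, 0.2883, 0.2797], E[r] = 2.3249, γ^t·E[r] = 1.372843, running G = 10.327944

G = 10.3279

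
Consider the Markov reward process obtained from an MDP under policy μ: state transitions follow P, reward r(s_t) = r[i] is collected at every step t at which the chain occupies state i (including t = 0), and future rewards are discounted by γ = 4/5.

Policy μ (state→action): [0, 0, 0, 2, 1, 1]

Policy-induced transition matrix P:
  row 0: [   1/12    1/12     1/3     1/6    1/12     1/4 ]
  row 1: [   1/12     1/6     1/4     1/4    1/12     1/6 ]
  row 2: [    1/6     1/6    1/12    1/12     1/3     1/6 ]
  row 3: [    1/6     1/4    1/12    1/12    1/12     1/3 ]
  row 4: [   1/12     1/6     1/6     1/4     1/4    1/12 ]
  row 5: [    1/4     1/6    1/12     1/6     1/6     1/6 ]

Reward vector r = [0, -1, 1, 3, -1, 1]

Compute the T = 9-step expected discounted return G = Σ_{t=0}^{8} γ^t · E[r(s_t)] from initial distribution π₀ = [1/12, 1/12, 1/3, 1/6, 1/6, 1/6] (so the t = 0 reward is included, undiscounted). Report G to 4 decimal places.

t=0: π = [0.0833, 0.0833, 0.3333, 0.1667, 0.1667, 0.1667], E[r] = 0.7500, γ^t·E[r] = 0.750000, running G = 0.750000
t=1: π = [0.1528, 0.1736, 0.1319, 0.1458, 0.2083, 0.1875], E[r] = 0.3750, γ^t·E[r] = 0.300000, running G = 1.050000
t=2: π = [0.1377, 0.1661, 0.1678, 0.1753, 0.1667, 0.1863], E[r] = 0.5475, γ^t·E[r] = 0.350370, running G = 1.400370
t=3: π = [0.1430, 0.1698, 0.1593, 0.1658, 0.1686, 0.1935], E[r] = 0.5118, γ^t·E[r] = 0.262049, running G = 1.662420
t=4: π = [0.1427, 0.1686, 0.1614, 0.1678, 0.1674, 0.1922], E[r] = 0.5210, γ^t·E[r] = 0.213383, running G = 1.875802
t=5: π = [0.1428, 0.1688, 0.1610, 0.1672, 0.1676, 0.1926], E[r] = 0.5189, γ^t·E[r] = 0.170047, running G = 2.045850
t=6: π = [0.1428, 0.1687, 0.1611, 0.1673, 0.1676, 0.1925], E[r] = 0.5193, γ^t·E[r] = 0.136141, running G = 2.181991
t=7: π = [0.1428, 0.1687, 0.1611, 0.1673, 0.1676, 0.1925], E[r] = 0.5193, γ^t·E[r] = 0.108897, running G = 2.290888
t=8: π = [0.1428, 0.1687, 0.1611, 0.1673, 0.1676, 0.1925], E[r] = 0.5193, γ^t·E[r] = 0.087120, running G = 2.378007

G = 2.3780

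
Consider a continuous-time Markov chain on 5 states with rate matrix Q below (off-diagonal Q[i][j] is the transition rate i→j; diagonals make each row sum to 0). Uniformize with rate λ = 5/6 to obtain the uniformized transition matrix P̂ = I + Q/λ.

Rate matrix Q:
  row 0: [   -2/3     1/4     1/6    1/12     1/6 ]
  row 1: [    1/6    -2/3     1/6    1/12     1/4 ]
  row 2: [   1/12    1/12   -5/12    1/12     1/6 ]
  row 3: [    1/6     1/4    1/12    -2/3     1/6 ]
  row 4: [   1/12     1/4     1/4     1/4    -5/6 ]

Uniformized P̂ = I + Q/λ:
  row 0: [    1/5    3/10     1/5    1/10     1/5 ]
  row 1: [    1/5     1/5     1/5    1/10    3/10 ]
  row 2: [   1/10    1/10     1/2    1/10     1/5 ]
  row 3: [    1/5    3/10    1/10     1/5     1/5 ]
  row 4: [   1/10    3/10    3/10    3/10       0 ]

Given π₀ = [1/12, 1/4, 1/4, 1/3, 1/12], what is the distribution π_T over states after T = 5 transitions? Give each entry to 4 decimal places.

π = [0.1526, 0.2200, 0.2901, 0.1522, 0.1851]

t=0: π = [0.0833, 0.2500, 0.2500, 0.3333, 0.0833]
t=1: π = [0.1667, 0.2250, 0.2500, 0.1500, 0.2083]
t=2: π = [0.1542, 0.2275, 0.2808, 0.1567, 0.1808]
t=3: π = [0.1538, 0.2211, 0.2867, 0.1518, 0.1866]
t=4: π = [0.1527, 0.2206, 0.2895, 0.1525, 0.1848]
t=5: π = [0.1526, 0.2200, 0.2901, 0.1522, 0.1851]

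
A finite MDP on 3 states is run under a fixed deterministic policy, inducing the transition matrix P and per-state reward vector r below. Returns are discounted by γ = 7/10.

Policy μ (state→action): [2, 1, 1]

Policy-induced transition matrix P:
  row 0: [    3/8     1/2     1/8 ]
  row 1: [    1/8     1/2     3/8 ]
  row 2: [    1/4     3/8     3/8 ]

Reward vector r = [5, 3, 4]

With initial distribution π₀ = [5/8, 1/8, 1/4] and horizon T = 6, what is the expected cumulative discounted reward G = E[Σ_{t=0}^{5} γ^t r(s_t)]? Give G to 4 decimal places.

G = 11.8551

t=0: π = [0.6250, 0.1250, 0.2500], E[r] = 4.5000, γ^t·E[r] = 4.500000, running G = 4.500000
t=1: π = [0.3125, 0.4688, 0.2188], E[r] = 3.8438, γ^t·E[r] = 2.690625, running G = 7.190625
t=2: π = [0.2305, 0.4727, 0.2969], E[r] = 3.7578, γ^t·E[r] = 1.841328, running G = 9.031953
t=3: π = [0.2197, 0.4629, 0.3174], E[r] = 3.7568, γ^t·E[r] = 1.288595, running G = 10.320548
t=4: π = [0.2196, 0.4603, 0.3201], E[r] = 3.7593, γ^t·E[r] = 0.902602, running G = 11.223150
t=5: π = [0.2199, 0.4600, 0.3201], E[r] = 3.7599, γ^t·E[r] = 0.631929, running G = 11.855080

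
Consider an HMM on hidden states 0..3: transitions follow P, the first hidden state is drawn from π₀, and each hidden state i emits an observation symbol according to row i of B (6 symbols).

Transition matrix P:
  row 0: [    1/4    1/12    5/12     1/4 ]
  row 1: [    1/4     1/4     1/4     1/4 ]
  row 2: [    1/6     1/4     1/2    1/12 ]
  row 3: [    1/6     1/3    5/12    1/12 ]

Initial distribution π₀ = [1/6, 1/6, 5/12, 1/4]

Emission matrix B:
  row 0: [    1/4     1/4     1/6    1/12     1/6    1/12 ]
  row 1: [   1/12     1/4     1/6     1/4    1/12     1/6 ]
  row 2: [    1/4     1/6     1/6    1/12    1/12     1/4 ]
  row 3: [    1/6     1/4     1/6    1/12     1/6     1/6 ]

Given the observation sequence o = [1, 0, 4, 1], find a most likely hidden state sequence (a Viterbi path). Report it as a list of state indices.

t=0: δ = [4.167e-02, 4.167e-02, 6.944e-02, 6.250e-02]  (obs o_0=1)
t=1: δ = [2.894e-03, 1.736e-03, 8.681e-03, 1.736e-03]  ψ = [2, 3, 2, 0]  (obs o_1=0)
t=2: δ = [2.411e-04, 1.808e-04, 3.617e-04, 1.206e-04]  ψ = [2, 2, 2, 0]  (obs o_2=4)
t=3: δ = [1.507e-05, 2.261e-05, 3.014e-05, 1.507e-05]  ψ = [0, 2, 2, 0]  (obs o_3=1)
backtrack: best end state = 2; path = [2, 2, 2, 2]

path = [2, 2, 2, 2]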